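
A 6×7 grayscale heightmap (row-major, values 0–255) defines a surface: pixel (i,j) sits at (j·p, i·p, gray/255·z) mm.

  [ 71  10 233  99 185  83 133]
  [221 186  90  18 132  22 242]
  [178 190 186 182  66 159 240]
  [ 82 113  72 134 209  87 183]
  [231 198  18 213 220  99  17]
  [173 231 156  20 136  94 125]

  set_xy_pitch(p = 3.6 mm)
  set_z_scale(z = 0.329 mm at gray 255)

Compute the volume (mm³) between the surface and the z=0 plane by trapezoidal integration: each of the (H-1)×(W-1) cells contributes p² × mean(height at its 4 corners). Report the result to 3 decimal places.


67.553

height_mm = gray/255 × 0.329; cell vol = 3.6² × mean(4 corners)
unit = 3.6² × 0.329 / (4×255) = 0.00418024 mm³ per gray-sum
row 0: Σ corner-gray over 6 cells = 2783  → 11.6336
row 1: Σ corner-gray over 6 cells = 3343  → 13.9745
row 2: Σ corner-gray over 6 cells = 3479  → 14.5430
row 3: Σ corner-gray over 6 cells = 3239  → 13.5398
row 4: Σ corner-gray over 6 cells = 3316  → 13.8617
Σ rows: total corner-gray = 16160  → 67.5526 mm³


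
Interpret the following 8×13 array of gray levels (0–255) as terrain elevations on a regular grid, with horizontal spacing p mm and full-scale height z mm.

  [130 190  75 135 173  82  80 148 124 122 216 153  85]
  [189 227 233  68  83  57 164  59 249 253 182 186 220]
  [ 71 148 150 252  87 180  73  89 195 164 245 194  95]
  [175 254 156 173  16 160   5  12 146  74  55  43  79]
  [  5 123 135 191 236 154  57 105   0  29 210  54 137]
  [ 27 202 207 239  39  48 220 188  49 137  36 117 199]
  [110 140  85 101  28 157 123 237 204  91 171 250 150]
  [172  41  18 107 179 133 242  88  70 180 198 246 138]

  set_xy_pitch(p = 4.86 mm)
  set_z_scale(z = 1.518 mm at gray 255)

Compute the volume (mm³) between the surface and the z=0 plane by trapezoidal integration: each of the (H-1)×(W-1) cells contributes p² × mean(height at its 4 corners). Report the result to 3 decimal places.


1596.547

height_mm = gray/255 × 1.518; cell vol = 4.86² × mean(4 corners)
unit = 4.86² × 1.518 / (4×255) = 0.0351515 mm³ per gray-sum
row 0: Σ corner-gray over 12 cells = 7142  → 251.0522
row 1: Σ corner-gray over 12 cells = 7651  → 268.9443
row 2: Σ corner-gray over 12 cells = 6162  → 216.6037
row 3: Σ corner-gray over 12 cells = 5172  → 181.8037
row 4: Σ corner-gray over 12 cells = 5920  → 208.0970
row 5: Σ corner-gray over 12 cells = 6624  → 232.8437
row 6: Σ corner-gray over 12 cells = 6748  → 237.2025
Σ rows: total corner-gray = 45419  → 1596.5470 mm³


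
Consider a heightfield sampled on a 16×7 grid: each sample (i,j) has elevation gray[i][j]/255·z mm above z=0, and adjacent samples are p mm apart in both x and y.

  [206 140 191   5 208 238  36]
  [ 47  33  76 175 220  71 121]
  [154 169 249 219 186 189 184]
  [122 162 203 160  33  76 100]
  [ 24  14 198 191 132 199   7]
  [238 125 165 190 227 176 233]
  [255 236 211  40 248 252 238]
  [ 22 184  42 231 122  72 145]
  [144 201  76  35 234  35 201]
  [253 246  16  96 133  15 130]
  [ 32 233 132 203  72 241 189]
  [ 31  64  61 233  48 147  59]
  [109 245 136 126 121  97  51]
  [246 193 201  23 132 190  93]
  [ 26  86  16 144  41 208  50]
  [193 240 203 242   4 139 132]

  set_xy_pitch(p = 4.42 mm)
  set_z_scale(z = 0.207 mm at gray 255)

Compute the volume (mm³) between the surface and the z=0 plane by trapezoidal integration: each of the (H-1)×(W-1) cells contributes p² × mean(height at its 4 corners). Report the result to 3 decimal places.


200.691

height_mm = gray/255 × 0.207; cell vol = 4.42² × mean(4 corners)
unit = 4.42² × 0.207 / (4×255) = 0.00396474 mm³ per gray-sum
row 0: Σ corner-gray over 6 cells = 3124  → 12.3858
row 1: Σ corner-gray over 6 cells = 3680  → 14.5902
row 2: Σ corner-gray over 6 cells = 3852  → 15.2722
row 3: Σ corner-gray over 6 cells = 2989  → 11.8506
row 4: Σ corner-gray over 6 cells = 3736  → 14.8123
row 5: Σ corner-gray over 6 cells = 4704  → 18.6501
row 6: Σ corner-gray over 6 cells = 3936  → 15.6052
row 7: Σ corner-gray over 6 cells = 2976  → 11.7991
row 8: Σ corner-gray over 6 cells = 2902  → 11.5057
row 9: Σ corner-gray over 6 cells = 3378  → 13.3929
row 10: Σ corner-gray over 6 cells = 3179  → 12.6039
row 11: Σ corner-gray over 6 cells = 2806  → 11.1251
row 12: Σ corner-gray over 6 cells = 3427  → 13.5872
row 13: Σ corner-gray over 6 cells = 2883  → 11.4303
row 14: Σ corner-gray over 6 cells = 3047  → 12.0806
Σ rows: total corner-gray = 50619  → 200.6912 mm³


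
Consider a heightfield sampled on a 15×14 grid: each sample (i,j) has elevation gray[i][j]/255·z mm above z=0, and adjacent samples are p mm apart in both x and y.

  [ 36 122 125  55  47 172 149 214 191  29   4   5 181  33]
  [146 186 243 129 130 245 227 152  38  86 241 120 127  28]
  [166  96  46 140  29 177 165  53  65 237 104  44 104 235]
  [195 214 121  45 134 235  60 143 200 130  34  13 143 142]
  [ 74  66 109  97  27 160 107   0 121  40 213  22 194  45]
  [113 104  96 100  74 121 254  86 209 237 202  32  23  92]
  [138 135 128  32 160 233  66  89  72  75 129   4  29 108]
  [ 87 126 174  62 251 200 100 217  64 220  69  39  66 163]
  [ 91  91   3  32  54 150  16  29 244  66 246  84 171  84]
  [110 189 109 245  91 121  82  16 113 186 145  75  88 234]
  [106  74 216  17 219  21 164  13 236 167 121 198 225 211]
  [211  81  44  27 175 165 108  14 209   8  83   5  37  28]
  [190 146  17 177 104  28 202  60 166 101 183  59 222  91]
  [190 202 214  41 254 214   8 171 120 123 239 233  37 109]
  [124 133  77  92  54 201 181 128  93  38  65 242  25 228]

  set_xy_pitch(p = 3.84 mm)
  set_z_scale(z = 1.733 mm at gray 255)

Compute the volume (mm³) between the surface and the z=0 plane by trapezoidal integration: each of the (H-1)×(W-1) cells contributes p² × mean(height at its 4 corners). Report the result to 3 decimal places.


height_mm = gray/255 × 1.733; cell vol = 3.84² × mean(4 corners)
unit = 3.84² × 1.733 / (4×255) = 0.0250531 mm³ per gray-sum
row 0: Σ corner-gray over 13 cells = 6679  → 167.3294
row 1: Σ corner-gray over 13 cells = 6943  → 173.9434
row 2: Σ corner-gray over 13 cells = 6202  → 155.3791
row 3: Σ corner-gray over 13 cells = 5712  → 143.1031
row 4: Σ corner-gray over 13 cells = 5712  → 143.1031
row 5: Σ corner-gray over 13 cells = 5831  → 146.0844
row 6: Σ corner-gray over 13 cells = 5976  → 149.7171
row 7: Σ corner-gray over 13 cells = 5973  → 149.6419
row 8: Σ corner-gray over 13 cells = 5811  → 145.5834
row 9: Σ corner-gray over 13 cells = 6923  → 173.4424
row 10: Σ corner-gray over 13 cells = 5810  → 145.5583
row 11: Σ corner-gray over 13 cells = 5362  → 134.3345
row 12: Σ corner-gray over 13 cells = 7222  → 180.9332
row 13: Σ corner-gray over 13 cells = 7021  → 175.8976
Σ rows: total corner-gray = 87177  → 2184.0509 mm³

2184.051


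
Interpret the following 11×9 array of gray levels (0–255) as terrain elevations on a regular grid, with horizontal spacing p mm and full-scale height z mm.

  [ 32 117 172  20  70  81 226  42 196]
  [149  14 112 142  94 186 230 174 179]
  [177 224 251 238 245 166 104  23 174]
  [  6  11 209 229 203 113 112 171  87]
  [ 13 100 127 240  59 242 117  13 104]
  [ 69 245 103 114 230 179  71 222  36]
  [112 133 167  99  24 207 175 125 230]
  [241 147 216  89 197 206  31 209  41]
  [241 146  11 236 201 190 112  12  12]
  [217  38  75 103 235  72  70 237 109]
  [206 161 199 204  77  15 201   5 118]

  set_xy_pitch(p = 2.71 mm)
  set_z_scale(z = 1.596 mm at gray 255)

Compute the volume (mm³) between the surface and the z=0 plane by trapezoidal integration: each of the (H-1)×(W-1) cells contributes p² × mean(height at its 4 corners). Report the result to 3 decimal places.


510.561

height_mm = gray/255 × 1.596; cell vol = 2.71² × mean(4 corners)
unit = 2.71² × 1.596 / (4×255) = 0.0114914 mm³ per gray-sum
row 0: Σ corner-gray over 8 cells = 3916  → 45.0002
row 1: Σ corner-gray over 8 cells = 5085  → 58.4335
row 2: Σ corner-gray over 8 cells = 5042  → 57.9394
row 3: Σ corner-gray over 8 cells = 4102  → 47.1375
row 4: Σ corner-gray over 8 cells = 4346  → 49.9414
row 5: Σ corner-gray over 8 cells = 4635  → 53.2624
row 6: Σ corner-gray over 8 cells = 4674  → 53.7106
row 7: Σ corner-gray over 8 cells = 4541  → 52.1822
row 8: Σ corner-gray over 8 cells = 4055  → 46.5975
row 9: Σ corner-gray over 8 cells = 4034  → 46.3561
Σ rows: total corner-gray = 44430  → 510.5610 mm³


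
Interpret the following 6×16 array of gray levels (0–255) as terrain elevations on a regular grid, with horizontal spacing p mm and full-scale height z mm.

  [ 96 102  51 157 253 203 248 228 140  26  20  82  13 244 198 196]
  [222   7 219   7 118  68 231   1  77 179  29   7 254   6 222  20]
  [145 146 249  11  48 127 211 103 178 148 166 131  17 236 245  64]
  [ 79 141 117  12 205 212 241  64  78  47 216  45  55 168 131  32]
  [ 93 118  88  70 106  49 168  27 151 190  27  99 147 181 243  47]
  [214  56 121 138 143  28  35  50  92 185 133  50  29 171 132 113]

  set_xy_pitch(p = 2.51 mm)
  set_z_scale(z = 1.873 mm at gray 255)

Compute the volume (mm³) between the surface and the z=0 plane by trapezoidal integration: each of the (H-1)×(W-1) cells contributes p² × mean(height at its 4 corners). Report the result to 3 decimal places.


416.786

height_mm = gray/255 × 1.873; cell vol = 2.51² × mean(4 corners)
unit = 2.51² × 1.873 / (4×255) = 0.0115687 mm³ per gray-sum
row 0: Σ corner-gray over 15 cells = 7314  → 84.6136
row 1: Σ corner-gray over 15 cells = 7333  → 84.8334
row 2: Σ corner-gray over 15 cells = 7816  → 90.4211
row 3: Σ corner-gray over 15 cells = 7043  → 81.4784
row 4: Σ corner-gray over 15 cells = 6521  → 75.4396
Σ rows: total corner-gray = 36027  → 416.7860 mm³


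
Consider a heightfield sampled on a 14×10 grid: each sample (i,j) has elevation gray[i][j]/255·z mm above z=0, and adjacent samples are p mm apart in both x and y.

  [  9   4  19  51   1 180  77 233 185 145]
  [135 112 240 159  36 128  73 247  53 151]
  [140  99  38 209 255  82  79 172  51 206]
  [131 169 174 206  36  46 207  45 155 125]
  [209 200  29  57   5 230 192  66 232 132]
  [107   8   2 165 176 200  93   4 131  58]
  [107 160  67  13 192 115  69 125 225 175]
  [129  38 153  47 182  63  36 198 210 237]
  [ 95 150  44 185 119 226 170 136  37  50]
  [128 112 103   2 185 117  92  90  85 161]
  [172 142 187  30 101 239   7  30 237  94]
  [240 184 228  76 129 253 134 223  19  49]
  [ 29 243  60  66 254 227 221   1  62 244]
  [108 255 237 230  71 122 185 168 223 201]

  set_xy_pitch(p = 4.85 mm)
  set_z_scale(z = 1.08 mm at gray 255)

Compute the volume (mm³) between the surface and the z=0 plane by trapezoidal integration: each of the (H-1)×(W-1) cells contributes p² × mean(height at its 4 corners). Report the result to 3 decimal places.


1479.253

height_mm = gray/255 × 1.08; cell vol = 4.85² × mean(4 corners)
unit = 4.85² × 1.08 / (4×255) = 0.0249062 mm³ per gray-sum
row 0: Σ corner-gray over 9 cells = 4036  → 100.5213
row 1: Σ corner-gray over 9 cells = 4698  → 117.0092
row 2: Σ corner-gray over 9 cells = 4648  → 115.7639
row 3: Σ corner-gray over 9 cells = 4695  → 116.9345
row 4: Σ corner-gray over 9 cells = 4086  → 101.7666
row 5: Σ corner-gray over 9 cells = 3937  → 98.0556
row 6: Σ corner-gray over 9 cells = 4434  → 110.4340
row 7: Σ corner-gray over 9 cells = 4499  → 112.0529
row 8: Σ corner-gray over 9 cells = 4140  → 103.1116
row 9: Σ corner-gray over 9 cells = 4073  → 101.4429
row 10: Σ corner-gray over 9 cells = 4993  → 124.3565
row 11: Σ corner-gray over 9 cells = 5322  → 132.5507
row 12: Σ corner-gray over 9 cells = 5832  → 145.2528
Σ rows: total corner-gray = 59393  → 1479.2525 mm³


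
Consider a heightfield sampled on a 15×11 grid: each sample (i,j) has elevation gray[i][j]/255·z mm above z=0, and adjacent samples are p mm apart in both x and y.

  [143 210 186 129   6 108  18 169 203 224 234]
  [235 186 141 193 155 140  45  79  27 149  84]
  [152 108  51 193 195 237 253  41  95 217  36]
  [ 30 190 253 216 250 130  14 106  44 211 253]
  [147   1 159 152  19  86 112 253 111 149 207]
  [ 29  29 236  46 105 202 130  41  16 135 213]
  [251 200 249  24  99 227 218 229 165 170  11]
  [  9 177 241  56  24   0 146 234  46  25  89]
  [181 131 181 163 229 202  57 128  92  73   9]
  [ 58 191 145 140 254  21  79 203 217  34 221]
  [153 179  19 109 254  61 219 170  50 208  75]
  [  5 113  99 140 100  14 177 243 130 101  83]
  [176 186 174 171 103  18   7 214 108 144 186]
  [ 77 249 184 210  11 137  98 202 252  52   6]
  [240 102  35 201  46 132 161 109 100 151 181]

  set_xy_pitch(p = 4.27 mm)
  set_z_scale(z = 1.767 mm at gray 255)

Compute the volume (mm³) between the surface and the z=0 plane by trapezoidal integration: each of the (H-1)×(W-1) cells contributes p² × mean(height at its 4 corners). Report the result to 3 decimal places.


height_mm = gray/255 × 1.767; cell vol = 4.27² × mean(4 corners)
unit = 4.27² × 1.767 / (4×255) = 0.0315858 mm³ per gray-sum
row 0: Σ corner-gray over 10 cells = 5432  → 171.5742
row 1: Σ corner-gray over 10 cells = 5517  → 174.2590
row 2: Σ corner-gray over 10 cells = 6079  → 192.0102
row 3: Σ corner-gray over 10 cells = 5549  → 175.2697
row 4: Σ corner-gray over 10 cells = 4560  → 144.0313
row 5: Σ corner-gray over 10 cells = 5546  → 175.1749
row 6: Σ corner-gray over 10 cells = 5420  → 171.1951
row 7: Σ corner-gray over 10 cells = 4698  → 148.3902
row 8: Σ corner-gray over 10 cells = 5549  → 175.2697
row 9: Σ corner-gray over 10 cells = 5613  → 177.2912
row 10: Σ corner-gray over 10 cells = 5088  → 160.7086
row 11: Σ corner-gray over 10 cells = 4934  → 155.8444
row 12: Σ corner-gray over 10 cells = 5485  → 173.2482
row 13: Σ corner-gray over 10 cells = 5368  → 169.5527
Σ rows: total corner-gray = 74838  → 2363.8194 mm³

2363.819


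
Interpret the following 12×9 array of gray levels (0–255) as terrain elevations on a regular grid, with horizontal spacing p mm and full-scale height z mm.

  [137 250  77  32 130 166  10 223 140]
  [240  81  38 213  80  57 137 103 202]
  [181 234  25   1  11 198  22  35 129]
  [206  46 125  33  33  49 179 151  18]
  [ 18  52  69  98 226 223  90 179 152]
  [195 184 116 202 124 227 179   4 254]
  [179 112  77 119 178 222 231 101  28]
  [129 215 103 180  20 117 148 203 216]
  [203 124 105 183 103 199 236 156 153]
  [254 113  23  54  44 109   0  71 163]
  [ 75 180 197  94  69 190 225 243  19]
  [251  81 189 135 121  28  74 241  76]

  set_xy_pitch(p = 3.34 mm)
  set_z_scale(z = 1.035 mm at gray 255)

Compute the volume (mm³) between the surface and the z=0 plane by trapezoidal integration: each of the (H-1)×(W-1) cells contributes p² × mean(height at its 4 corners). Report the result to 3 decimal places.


502.796

height_mm = gray/255 × 1.035; cell vol = 3.34² × mean(4 corners)
unit = 3.34² × 1.035 / (4×255) = 0.0113197 mm³ per gray-sum
row 0: Σ corner-gray over 8 cells = 3913  → 44.2938
row 1: Σ corner-gray over 8 cells = 3222  → 36.4719
row 2: Σ corner-gray over 8 cells = 2818  → 31.8988
row 3: Σ corner-gray over 8 cells = 3500  → 39.6188
row 4: Σ corner-gray over 8 cells = 4565  → 51.6742
row 5: Σ corner-gray over 8 cells = 4808  → 54.4249
row 6: Σ corner-gray over 8 cells = 4604  → 52.1157
row 7: Σ corner-gray over 8 cells = 4885  → 55.2965
row 8: Σ corner-gray over 8 cells = 3813  → 43.1618
row 9: Σ corner-gray over 8 cells = 3735  → 42.2789
row 10: Σ corner-gray over 8 cells = 4555  → 51.5610
Σ rows: total corner-gray = 44418  → 502.7963 mm³


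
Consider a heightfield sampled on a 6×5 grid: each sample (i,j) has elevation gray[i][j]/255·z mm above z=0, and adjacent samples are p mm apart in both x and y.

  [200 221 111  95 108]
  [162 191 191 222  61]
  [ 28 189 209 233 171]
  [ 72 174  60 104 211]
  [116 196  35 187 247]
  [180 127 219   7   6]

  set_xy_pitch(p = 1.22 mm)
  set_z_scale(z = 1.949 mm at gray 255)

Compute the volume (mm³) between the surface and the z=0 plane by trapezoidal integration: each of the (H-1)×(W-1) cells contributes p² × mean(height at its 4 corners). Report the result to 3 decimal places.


height_mm = gray/255 × 1.949; cell vol = 1.22² × mean(4 corners)
unit = 1.22² × 1.949 / (4×255) = 0.00284401 mm³ per gray-sum
row 0: Σ corner-gray over 4 cells = 2593  → 7.3745
row 1: Σ corner-gray over 4 cells = 2892  → 8.2249
row 2: Σ corner-gray over 4 cells = 2420  → 6.8825
row 3: Σ corner-gray over 4 cells = 2158  → 6.1374
row 4: Σ corner-gray over 4 cells = 2091  → 5.9468
Σ rows: total corner-gray = 12154  → 34.5661 mm³

34.566


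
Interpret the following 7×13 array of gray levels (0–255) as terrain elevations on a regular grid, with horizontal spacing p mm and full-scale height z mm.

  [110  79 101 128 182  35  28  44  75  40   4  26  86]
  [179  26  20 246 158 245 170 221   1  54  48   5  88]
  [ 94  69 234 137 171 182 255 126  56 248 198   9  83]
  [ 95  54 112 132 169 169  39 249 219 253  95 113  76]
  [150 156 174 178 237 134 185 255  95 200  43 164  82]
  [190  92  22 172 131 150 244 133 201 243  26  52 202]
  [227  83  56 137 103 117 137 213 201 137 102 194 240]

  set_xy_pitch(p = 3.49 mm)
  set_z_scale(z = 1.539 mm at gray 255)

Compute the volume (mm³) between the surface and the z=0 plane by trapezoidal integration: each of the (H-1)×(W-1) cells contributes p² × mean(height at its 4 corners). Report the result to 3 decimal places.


710.571

height_mm = gray/255 × 1.539; cell vol = 3.49² × mean(4 corners)
unit = 3.49² × 1.539 / (4×255) = 0.0183776 mm³ per gray-sum
row 0: Σ corner-gray over 12 cells = 4335  → 79.6670
row 1: Σ corner-gray over 12 cells = 6202  → 113.9780
row 2: Σ corner-gray over 12 cells = 6926  → 127.2834
row 3: Σ corner-gray over 12 cells = 7253  → 133.2929
row 4: Σ corner-gray over 12 cells = 7198  → 132.2821
row 5: Σ corner-gray over 12 cells = 6751  → 124.0673
Σ rows: total corner-gray = 38665  → 710.5707 mm³


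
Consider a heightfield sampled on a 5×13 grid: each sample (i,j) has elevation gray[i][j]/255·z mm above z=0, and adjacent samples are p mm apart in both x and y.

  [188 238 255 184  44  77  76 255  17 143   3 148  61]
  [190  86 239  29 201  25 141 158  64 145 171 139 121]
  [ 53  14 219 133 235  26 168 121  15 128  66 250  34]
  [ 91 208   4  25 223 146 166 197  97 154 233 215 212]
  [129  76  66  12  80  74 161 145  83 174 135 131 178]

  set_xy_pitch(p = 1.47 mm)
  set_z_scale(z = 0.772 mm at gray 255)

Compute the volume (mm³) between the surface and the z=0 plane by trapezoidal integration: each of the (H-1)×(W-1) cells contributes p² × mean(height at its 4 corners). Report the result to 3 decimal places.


40.685

height_mm = gray/255 × 0.772; cell vol = 1.47² × mean(4 corners)
unit = 1.47² × 0.772 / (4×255) = 0.0016355 mm³ per gray-sum
row 0: Σ corner-gray over 12 cells = 6236  → 10.1990
row 1: Σ corner-gray over 12 cells = 5944  → 9.7214
row 2: Σ corner-gray over 12 cells = 6476  → 10.5915
row 3: Σ corner-gray over 12 cells = 6220  → 10.1728
Σ rows: total corner-gray = 24876  → 40.6848 mm³


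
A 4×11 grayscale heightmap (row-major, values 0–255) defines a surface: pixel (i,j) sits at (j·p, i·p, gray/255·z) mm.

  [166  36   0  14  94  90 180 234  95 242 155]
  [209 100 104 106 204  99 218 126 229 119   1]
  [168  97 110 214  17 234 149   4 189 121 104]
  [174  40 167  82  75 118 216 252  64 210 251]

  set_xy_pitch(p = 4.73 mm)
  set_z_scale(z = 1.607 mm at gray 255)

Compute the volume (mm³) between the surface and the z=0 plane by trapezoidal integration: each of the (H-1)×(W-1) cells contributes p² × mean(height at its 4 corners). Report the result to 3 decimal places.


height_mm = gray/255 × 1.607; cell vol = 4.73² × mean(4 corners)
unit = 4.73² × 1.607 / (4×255) = 0.0352483 mm³ per gray-sum
row 0: Σ corner-gray over 10 cells = 5111  → 180.1540
row 1: Σ corner-gray over 10 cells = 5362  → 189.0013
row 2: Σ corner-gray over 10 cells = 5415  → 190.8695
Σ rows: total corner-gray = 15888  → 560.0247 mm³

560.025


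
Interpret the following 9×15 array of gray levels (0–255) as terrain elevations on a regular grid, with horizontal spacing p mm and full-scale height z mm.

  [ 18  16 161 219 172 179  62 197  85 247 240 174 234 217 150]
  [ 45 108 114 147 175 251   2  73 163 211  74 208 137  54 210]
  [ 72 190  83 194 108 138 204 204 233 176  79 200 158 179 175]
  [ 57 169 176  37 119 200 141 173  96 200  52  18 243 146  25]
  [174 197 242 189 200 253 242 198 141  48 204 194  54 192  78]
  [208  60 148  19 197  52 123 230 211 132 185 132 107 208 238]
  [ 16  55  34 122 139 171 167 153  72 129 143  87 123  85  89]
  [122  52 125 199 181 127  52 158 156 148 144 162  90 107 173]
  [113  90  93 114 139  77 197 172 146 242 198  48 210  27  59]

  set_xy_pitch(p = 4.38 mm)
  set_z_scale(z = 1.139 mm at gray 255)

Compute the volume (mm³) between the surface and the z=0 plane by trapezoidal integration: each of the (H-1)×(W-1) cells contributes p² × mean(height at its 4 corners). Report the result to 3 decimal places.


1360.420

height_mm = gray/255 × 1.139; cell vol = 4.38² × mean(4 corners)
unit = 4.38² × 1.139 / (4×255) = 0.0214226 mm³ per gray-sum
row 0: Σ corner-gray over 14 cells = 8263  → 177.0148
row 1: Σ corner-gray over 14 cells = 8228  → 176.2650
row 2: Σ corner-gray over 14 cells = 8161  → 174.8297
row 3: Σ corner-gray over 14 cells = 8582  → 183.8486
row 4: Σ corner-gray over 14 cells = 9014  → 193.1031
row 5: Σ corner-gray over 14 cells = 7119  → 152.5073
row 6: Σ corner-gray over 14 cells = 6762  → 144.8595
row 7: Σ corner-gray over 14 cells = 7375  → 157.9915
Σ rows: total corner-gray = 63504  → 1360.4195 mm³


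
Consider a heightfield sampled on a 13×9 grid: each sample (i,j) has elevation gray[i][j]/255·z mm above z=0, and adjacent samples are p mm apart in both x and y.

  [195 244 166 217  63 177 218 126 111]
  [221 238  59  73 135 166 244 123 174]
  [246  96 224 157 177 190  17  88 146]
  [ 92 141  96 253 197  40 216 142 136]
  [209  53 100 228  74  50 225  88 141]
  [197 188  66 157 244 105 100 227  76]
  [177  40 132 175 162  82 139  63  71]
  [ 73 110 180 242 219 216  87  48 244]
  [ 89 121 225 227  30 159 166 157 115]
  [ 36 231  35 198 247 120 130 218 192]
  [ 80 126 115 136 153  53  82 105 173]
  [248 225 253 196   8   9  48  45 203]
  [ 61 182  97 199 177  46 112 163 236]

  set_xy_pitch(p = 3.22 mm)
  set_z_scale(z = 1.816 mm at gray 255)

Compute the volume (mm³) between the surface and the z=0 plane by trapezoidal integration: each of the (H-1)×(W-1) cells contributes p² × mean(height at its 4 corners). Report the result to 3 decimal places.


height_mm = gray/255 × 1.816; cell vol = 3.22² × mean(4 corners)
unit = 3.22² × 1.816 / (4×255) = 0.0184598 mm³ per gray-sum
row 0: Σ corner-gray over 8 cells = 5199  → 95.9726
row 1: Σ corner-gray over 8 cells = 4761  → 87.8872
row 2: Σ corner-gray over 8 cells = 4688  → 86.5396
row 3: Σ corner-gray over 8 cells = 4384  → 80.9278
row 4: Σ corner-gray over 8 cells = 4433  → 81.8324
row 5: Σ corner-gray over 8 cells = 4281  → 79.0265
row 6: Σ corner-gray over 8 cells = 4355  → 80.3925
row 7: Σ corner-gray over 8 cells = 4895  → 90.3608
row 8: Σ corner-gray over 8 cells = 4960  → 91.5607
row 9: Σ corner-gray over 8 cells = 4379  → 80.8355
row 10: Σ corner-gray over 8 cells = 3812  → 70.3688
row 11: Σ corner-gray over 8 cells = 4268  → 78.7865
Σ rows: total corner-gray = 54415  → 1004.4910 mm³

1004.491


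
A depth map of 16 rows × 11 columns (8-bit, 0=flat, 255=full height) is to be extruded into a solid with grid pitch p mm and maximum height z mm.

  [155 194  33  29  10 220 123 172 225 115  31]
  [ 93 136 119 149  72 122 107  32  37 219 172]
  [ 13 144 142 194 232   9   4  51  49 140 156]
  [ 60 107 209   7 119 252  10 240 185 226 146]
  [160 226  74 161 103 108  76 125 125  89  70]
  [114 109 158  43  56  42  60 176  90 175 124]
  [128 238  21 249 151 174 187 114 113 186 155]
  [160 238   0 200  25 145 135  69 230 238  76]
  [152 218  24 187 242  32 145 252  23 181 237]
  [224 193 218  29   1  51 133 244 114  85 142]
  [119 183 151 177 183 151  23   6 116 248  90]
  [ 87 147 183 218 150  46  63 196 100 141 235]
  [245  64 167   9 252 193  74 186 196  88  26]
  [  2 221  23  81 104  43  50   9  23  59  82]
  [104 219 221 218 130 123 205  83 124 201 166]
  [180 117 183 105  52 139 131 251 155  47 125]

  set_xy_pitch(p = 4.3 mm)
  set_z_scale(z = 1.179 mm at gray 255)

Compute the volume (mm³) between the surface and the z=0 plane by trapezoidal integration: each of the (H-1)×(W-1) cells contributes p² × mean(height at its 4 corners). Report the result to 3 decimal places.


1648.592

height_mm = gray/255 × 1.179; cell vol = 4.3² × mean(4 corners)
unit = 4.3² × 1.179 / (4×255) = 0.0213723 mm³ per gray-sum
row 0: Σ corner-gray over 10 cells = 4679  → 100.0008
row 1: Σ corner-gray over 10 cells = 4350  → 92.9694
row 2: Σ corner-gray over 10 cells = 5015  → 107.1819
row 3: Σ corner-gray over 10 cells = 5320  → 113.7004
row 4: Σ corner-gray over 10 cells = 4460  → 95.3203
row 5: Σ corner-gray over 10 cells = 5205  → 111.2426
row 6: Σ corner-gray over 10 cells = 5945  → 127.0581
row 7: Σ corner-gray over 10 cells = 5793  → 123.8095
row 8: Σ corner-gray over 10 cells = 5499  → 117.5261
row 9: Σ corner-gray over 10 cells = 5187  → 110.8579
row 10: Σ corner-gray over 10 cells = 5495  → 117.4406
row 11: Σ corner-gray over 10 cells = 5539  → 118.3810
row 12: Σ corner-gray over 10 cells = 4039  → 86.3226
row 13: Σ corner-gray over 10 cells = 4628  → 98.9108
row 14: Σ corner-gray over 10 cells = 5983  → 127.8703
Σ rows: total corner-gray = 77137  → 1648.5924 mm³


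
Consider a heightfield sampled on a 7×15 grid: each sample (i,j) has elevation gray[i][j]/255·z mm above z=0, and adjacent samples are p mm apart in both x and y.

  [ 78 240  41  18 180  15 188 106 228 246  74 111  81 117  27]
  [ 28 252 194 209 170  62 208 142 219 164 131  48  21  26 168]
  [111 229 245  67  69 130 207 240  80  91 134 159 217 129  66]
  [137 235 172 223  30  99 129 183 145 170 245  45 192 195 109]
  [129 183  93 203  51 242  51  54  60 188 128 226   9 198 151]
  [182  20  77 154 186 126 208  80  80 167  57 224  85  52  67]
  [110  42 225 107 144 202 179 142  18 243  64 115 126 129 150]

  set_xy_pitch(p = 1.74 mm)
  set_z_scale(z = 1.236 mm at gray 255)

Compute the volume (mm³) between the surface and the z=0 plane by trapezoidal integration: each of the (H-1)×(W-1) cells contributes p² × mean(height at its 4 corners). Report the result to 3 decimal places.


168.230

height_mm = gray/255 × 1.236; cell vol = 1.74² × mean(4 corners)
unit = 1.74² × 1.236 / (4×255) = 0.00366874 mm³ per gray-sum
row 0: Σ corner-gray over 14 cells = 7283  → 26.7194
row 1: Σ corner-gray over 14 cells = 8059  → 29.5664
row 2: Σ corner-gray over 14 cells = 8543  → 31.3420
row 3: Σ corner-gray over 14 cells = 8024  → 29.4380
row 4: Σ corner-gray over 14 cells = 6933  → 25.4354
row 5: Σ corner-gray over 14 cells = 7013  → 25.7289
Σ rows: total corner-gray = 45855  → 168.2300 mm³


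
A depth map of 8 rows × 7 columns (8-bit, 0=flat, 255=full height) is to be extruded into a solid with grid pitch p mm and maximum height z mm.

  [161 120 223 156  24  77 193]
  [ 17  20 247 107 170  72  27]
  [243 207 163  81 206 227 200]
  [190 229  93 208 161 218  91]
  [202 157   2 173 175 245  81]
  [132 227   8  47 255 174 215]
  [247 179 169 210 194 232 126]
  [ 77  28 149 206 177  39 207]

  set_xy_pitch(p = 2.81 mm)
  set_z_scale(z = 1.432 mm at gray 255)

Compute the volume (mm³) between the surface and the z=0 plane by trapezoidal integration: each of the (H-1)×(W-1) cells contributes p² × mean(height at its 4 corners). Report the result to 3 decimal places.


height_mm = gray/255 × 1.432; cell vol = 2.81² × mean(4 corners)
unit = 2.81² × 1.432 / (4×255) = 0.0110855 mm³ per gray-sum
row 0: Σ corner-gray over 6 cells = 2830  → 31.3720
row 1: Σ corner-gray over 6 cells = 3487  → 38.6552
row 2: Σ corner-gray over 6 cells = 4310  → 47.7785
row 3: Σ corner-gray over 6 cells = 3886  → 43.0783
row 4: Σ corner-gray over 6 cells = 3556  → 39.4201
row 5: Σ corner-gray over 6 cells = 4110  → 45.5614
row 6: Σ corner-gray over 6 cells = 3823  → 42.3799
Σ rows: total corner-gray = 26002  → 288.2453 mm³

288.245


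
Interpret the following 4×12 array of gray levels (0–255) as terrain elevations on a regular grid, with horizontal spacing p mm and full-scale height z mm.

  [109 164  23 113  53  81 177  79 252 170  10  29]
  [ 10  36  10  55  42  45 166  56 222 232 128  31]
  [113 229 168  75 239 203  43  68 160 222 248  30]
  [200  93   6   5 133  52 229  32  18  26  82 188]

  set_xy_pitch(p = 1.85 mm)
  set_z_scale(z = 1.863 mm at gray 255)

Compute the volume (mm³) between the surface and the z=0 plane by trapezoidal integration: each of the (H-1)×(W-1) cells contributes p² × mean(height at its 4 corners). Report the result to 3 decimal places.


height_mm = gray/255 × 1.863; cell vol = 1.85² × mean(4 corners)
unit = 1.85² × 1.863 / (4×255) = 0.0062511 mm³ per gray-sum
row 0: Σ corner-gray over 11 cells = 4407  → 27.5486
row 1: Σ corner-gray over 11 cells = 5478  → 34.2435
row 2: Σ corner-gray over 11 cells = 5193  → 32.4619
Σ rows: total corner-gray = 15078  → 94.2540 mm³

94.254


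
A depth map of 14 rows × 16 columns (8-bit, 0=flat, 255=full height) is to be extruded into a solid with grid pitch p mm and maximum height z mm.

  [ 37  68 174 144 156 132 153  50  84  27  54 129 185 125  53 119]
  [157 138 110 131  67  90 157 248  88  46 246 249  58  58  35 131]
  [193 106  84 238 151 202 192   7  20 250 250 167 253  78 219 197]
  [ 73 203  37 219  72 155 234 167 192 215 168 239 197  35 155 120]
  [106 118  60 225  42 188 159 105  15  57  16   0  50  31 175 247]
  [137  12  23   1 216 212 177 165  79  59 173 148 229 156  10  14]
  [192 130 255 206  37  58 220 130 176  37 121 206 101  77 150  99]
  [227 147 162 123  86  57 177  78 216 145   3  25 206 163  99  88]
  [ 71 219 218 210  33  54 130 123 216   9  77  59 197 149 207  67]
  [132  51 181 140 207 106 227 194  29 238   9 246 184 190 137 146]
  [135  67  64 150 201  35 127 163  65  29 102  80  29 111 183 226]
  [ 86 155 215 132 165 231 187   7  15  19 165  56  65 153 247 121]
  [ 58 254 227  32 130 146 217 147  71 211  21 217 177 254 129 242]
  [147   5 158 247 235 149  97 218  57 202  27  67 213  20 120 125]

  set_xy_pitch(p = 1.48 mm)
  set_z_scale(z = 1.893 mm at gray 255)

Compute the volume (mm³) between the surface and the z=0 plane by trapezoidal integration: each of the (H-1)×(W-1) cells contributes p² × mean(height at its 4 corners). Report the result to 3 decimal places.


height_mm = gray/255 × 1.893; cell vol = 1.48² × mean(4 corners)
unit = 1.48² × 1.893 / (4×255) = 0.00406512 mm³ per gray-sum
row 0: Σ corner-gray over 15 cells = 6954  → 28.2689
row 1: Σ corner-gray over 15 cells = 8554  → 34.7731
row 2: Σ corner-gray over 15 cells = 9593  → 38.9967
row 3: Σ corner-gray over 15 cells = 7604  → 30.9112
row 4: Σ corner-gray over 15 cells = 6306  → 25.6347
row 5: Σ corner-gray over 15 cells = 7570  → 30.7730
row 6: Σ corner-gray over 15 cells = 7788  → 31.6592
row 7: Σ corner-gray over 15 cells = 7629  → 31.0128
row 8: Σ corner-gray over 15 cells = 8496  → 34.5373
row 9: Σ corner-gray over 15 cells = 7729  → 31.4193
row 10: Σ corner-gray over 15 cells = 7004  → 28.4721
row 11: Σ corner-gray over 15 cells = 8597  → 34.9479
row 12: Σ corner-gray over 15 cells = 8668  → 35.2365
Σ rows: total corner-gray = 102492  → 416.6428 mm³

416.643


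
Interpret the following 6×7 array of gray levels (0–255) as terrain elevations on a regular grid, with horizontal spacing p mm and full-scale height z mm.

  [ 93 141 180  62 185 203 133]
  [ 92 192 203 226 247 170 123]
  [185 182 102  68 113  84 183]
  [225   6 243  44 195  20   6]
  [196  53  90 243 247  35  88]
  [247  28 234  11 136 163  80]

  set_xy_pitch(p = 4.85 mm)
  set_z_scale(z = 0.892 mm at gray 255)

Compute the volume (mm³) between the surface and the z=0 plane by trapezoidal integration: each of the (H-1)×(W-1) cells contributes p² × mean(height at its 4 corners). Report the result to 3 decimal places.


height_mm = gray/255 × 0.892; cell vol = 4.85² × mean(4 corners)
unit = 4.85² × 0.892 / (4×255) = 0.0205707 mm³ per gray-sum
row 0: Σ corner-gray over 6 cells = 4059  → 83.4963
row 1: Σ corner-gray over 6 cells = 3757  → 77.2840
row 2: Σ corner-gray over 6 cells = 2713  → 55.8082
row 3: Σ corner-gray over 6 cells = 2867  → 58.9761
row 4: Σ corner-gray over 6 cells = 3091  → 63.5839
Σ rows: total corner-gray = 16487  → 339.1484 mm³

339.148


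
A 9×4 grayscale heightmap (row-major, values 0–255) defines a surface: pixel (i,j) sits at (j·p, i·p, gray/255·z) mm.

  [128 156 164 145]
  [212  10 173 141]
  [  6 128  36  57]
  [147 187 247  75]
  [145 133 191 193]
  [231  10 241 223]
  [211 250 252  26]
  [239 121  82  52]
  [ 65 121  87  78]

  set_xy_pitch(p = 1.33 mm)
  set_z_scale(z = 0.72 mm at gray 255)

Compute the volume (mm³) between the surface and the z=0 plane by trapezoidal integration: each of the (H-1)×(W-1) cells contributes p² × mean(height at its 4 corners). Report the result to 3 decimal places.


height_mm = gray/255 × 0.72; cell vol = 1.33² × mean(4 corners)
unit = 1.33² × 0.72 / (4×255) = 0.00124864 mm³ per gray-sum
row 0: Σ corner-gray over 3 cells = 1632  → 2.0378
row 1: Σ corner-gray over 3 cells = 1110  → 1.3860
row 2: Σ corner-gray over 3 cells = 1481  → 1.8492
row 3: Σ corner-gray over 3 cells = 2076  → 2.5922
row 4: Σ corner-gray over 3 cells = 1942  → 2.4248
row 5: Σ corner-gray over 3 cells = 2197  → 2.7433
row 6: Σ corner-gray over 3 cells = 1938  → 2.4199
row 7: Σ corner-gray over 3 cells = 1256  → 1.5683
Σ rows: total corner-gray = 13632  → 17.0214 mm³

17.021


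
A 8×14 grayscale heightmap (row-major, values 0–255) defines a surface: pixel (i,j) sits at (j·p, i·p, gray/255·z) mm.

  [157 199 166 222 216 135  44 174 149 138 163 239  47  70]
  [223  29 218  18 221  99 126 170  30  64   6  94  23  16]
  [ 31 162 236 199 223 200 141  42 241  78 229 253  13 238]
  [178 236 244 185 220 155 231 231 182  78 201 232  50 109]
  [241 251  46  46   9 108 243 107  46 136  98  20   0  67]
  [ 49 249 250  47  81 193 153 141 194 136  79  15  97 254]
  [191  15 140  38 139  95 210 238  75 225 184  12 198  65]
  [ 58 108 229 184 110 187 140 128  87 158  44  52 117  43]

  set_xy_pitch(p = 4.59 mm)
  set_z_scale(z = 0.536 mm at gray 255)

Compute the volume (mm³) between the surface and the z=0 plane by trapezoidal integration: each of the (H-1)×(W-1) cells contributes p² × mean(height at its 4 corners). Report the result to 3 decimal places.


544.919

height_mm = gray/255 × 0.536; cell vol = 4.59² × mean(4 corners)
unit = 4.59² × 0.536 / (4×255) = 0.0110711 mm³ per gray-sum
row 0: Σ corner-gray over 13 cells = 6446  → 71.3642
row 1: Σ corner-gray over 13 cells = 6738  → 74.5969
row 2: Σ corner-gray over 13 cells = 9080  → 100.5254
row 3: Σ corner-gray over 13 cells = 7305  → 80.8742
row 4: Σ corner-gray over 13 cells = 6101  → 67.5447
row 5: Σ corner-gray over 13 cells = 6967  → 77.1322
row 6: Σ corner-gray over 13 cells = 6583  → 72.8809
Σ rows: total corner-gray = 49220  → 544.9186 mm³


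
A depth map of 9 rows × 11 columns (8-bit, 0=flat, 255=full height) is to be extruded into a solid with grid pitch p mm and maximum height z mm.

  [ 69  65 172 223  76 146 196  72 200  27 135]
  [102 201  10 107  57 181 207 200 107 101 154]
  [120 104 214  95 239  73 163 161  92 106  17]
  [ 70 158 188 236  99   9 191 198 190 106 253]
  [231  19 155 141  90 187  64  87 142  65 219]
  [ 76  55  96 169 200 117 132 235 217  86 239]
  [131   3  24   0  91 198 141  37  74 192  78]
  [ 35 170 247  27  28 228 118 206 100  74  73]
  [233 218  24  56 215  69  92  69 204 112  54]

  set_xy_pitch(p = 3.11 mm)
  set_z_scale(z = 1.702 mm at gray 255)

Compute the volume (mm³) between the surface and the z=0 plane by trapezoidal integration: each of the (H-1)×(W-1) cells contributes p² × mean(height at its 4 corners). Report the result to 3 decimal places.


655.103

height_mm = gray/255 × 1.702; cell vol = 3.11² × mean(4 corners)
unit = 3.11² × 1.702 / (4×255) = 0.0161391 mm³ per gray-sum
row 0: Σ corner-gray over 10 cells = 5156  → 83.2134
row 1: Σ corner-gray over 10 cells = 5229  → 84.3915
row 2: Σ corner-gray over 10 cells = 5704  → 92.0576
row 3: Σ corner-gray over 10 cells = 5423  → 87.5225
row 4: Σ corner-gray over 10 cells = 5279  → 85.1985
row 5: Σ corner-gray over 10 cells = 4658  → 75.1761
row 6: Σ corner-gray over 10 cells = 4233  → 68.3169
row 7: Σ corner-gray over 10 cells = 4909  → 79.2270
Σ rows: total corner-gray = 40591  → 655.1035 mm³


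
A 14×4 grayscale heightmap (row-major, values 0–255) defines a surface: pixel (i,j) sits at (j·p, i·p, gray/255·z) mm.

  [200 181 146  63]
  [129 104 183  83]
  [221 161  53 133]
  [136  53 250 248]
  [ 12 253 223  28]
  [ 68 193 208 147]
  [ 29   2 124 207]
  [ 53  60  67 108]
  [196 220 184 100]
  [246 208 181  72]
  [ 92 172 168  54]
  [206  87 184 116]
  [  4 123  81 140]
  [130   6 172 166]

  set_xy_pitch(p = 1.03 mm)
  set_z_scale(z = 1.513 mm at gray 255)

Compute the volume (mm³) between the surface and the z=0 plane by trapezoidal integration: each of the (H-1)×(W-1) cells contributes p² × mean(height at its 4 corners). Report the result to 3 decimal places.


33.665

height_mm = gray/255 × 1.513; cell vol = 1.03² × mean(4 corners)
unit = 1.03² × 1.513 / (4×255) = 0.00157367 mm³ per gray-sum
row 0: Σ corner-gray over 3 cells = 1703  → 2.6800
row 1: Σ corner-gray over 3 cells = 1568  → 2.4675
row 2: Σ corner-gray over 3 cells = 1772  → 2.7885
row 3: Σ corner-gray over 3 cells = 1982  → 3.1190
row 4: Σ corner-gray over 3 cells = 2009  → 3.1615
row 5: Σ corner-gray over 3 cells = 1505  → 2.3684
row 6: Σ corner-gray over 3 cells = 903  → 1.4210
row 7: Σ corner-gray over 3 cells = 1519  → 2.3904
row 8: Σ corner-gray over 3 cells = 2200  → 3.4621
row 9: Σ corner-gray over 3 cells = 1922  → 3.0246
row 10: Σ corner-gray over 3 cells = 1690  → 2.6595
row 11: Σ corner-gray over 3 cells = 1416  → 2.2283
row 12: Σ corner-gray over 3 cells = 1204  → 1.8947
Σ rows: total corner-gray = 21393  → 33.6655 mm³


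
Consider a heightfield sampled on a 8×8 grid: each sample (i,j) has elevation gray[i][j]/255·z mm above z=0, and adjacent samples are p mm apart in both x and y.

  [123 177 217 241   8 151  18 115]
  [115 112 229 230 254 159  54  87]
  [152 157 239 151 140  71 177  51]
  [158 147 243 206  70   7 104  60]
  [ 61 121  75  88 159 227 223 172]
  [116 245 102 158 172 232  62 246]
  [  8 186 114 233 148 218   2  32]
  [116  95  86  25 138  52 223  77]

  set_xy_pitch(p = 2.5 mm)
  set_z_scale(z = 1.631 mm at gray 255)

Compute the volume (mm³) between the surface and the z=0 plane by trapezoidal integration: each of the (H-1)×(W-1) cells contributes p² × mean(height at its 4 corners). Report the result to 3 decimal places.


height_mm = gray/255 × 1.631; cell vol = 2.5² × mean(4 corners)
unit = 2.5² × 1.631 / (4×255) = 0.00999387 mm³ per gray-sum
row 0: Σ corner-gray over 7 cells = 4140  → 41.3746
row 1: Σ corner-gray over 7 cells = 4351  → 43.4833
row 2: Σ corner-gray over 7 cells = 3845  → 38.4264
row 3: Σ corner-gray over 7 cells = 3791  → 37.8868
row 4: Σ corner-gray over 7 cells = 4323  → 43.2035
row 5: Σ corner-gray over 7 cells = 4146  → 41.4346
row 6: Σ corner-gray over 7 cells = 3273  → 32.7099
Σ rows: total corner-gray = 27869  → 278.5192 mm³

278.519


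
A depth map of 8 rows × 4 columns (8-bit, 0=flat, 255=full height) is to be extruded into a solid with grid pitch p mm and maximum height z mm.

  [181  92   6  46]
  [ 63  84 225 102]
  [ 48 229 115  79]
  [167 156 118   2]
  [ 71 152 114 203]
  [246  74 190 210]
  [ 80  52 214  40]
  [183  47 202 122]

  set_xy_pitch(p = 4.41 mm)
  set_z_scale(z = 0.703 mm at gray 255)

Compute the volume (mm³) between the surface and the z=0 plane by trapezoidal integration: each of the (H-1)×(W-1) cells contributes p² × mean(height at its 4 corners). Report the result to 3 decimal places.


143.958

height_mm = gray/255 × 0.703; cell vol = 4.41² × mean(4 corners)
unit = 4.41² × 0.703 / (4×255) = 0.0134039 mm³ per gray-sum
row 0: Σ corner-gray over 3 cells = 1206  → 16.1651
row 1: Σ corner-gray over 3 cells = 1598  → 21.4195
row 2: Σ corner-gray over 3 cells = 1532  → 20.5348
row 3: Σ corner-gray over 3 cells = 1523  → 20.4142
row 4: Σ corner-gray over 3 cells = 1790  → 23.9930
row 5: Σ corner-gray over 3 cells = 1636  → 21.9288
row 6: Σ corner-gray over 3 cells = 1455  → 19.5027
Σ rows: total corner-gray = 10740  → 143.9583 mm³
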